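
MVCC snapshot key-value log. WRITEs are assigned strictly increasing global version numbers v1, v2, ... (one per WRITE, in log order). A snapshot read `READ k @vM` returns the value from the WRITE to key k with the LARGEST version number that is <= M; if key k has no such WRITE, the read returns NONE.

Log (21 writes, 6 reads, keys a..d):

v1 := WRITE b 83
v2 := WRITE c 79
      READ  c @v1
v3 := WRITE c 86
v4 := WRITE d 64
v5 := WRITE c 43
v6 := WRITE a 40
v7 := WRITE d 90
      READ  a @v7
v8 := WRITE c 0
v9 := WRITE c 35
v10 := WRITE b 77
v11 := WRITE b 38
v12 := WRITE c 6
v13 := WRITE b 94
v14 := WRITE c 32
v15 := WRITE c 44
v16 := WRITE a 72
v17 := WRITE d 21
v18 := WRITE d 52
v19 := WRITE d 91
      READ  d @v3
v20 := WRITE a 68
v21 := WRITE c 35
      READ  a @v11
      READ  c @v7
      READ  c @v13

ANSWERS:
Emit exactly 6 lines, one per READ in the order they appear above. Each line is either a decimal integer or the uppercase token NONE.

v1: WRITE b=83  (b history now [(1, 83)])
v2: WRITE c=79  (c history now [(2, 79)])
READ c @v1: history=[(2, 79)] -> no version <= 1 -> NONE
v3: WRITE c=86  (c history now [(2, 79), (3, 86)])
v4: WRITE d=64  (d history now [(4, 64)])
v5: WRITE c=43  (c history now [(2, 79), (3, 86), (5, 43)])
v6: WRITE a=40  (a history now [(6, 40)])
v7: WRITE d=90  (d history now [(4, 64), (7, 90)])
READ a @v7: history=[(6, 40)] -> pick v6 -> 40
v8: WRITE c=0  (c history now [(2, 79), (3, 86), (5, 43), (8, 0)])
v9: WRITE c=35  (c history now [(2, 79), (3, 86), (5, 43), (8, 0), (9, 35)])
v10: WRITE b=77  (b history now [(1, 83), (10, 77)])
v11: WRITE b=38  (b history now [(1, 83), (10, 77), (11, 38)])
v12: WRITE c=6  (c history now [(2, 79), (3, 86), (5, 43), (8, 0), (9, 35), (12, 6)])
v13: WRITE b=94  (b history now [(1, 83), (10, 77), (11, 38), (13, 94)])
v14: WRITE c=32  (c history now [(2, 79), (3, 86), (5, 43), (8, 0), (9, 35), (12, 6), (14, 32)])
v15: WRITE c=44  (c history now [(2, 79), (3, 86), (5, 43), (8, 0), (9, 35), (12, 6), (14, 32), (15, 44)])
v16: WRITE a=72  (a history now [(6, 40), (16, 72)])
v17: WRITE d=21  (d history now [(4, 64), (7, 90), (17, 21)])
v18: WRITE d=52  (d history now [(4, 64), (7, 90), (17, 21), (18, 52)])
v19: WRITE d=91  (d history now [(4, 64), (7, 90), (17, 21), (18, 52), (19, 91)])
READ d @v3: history=[(4, 64), (7, 90), (17, 21), (18, 52), (19, 91)] -> no version <= 3 -> NONE
v20: WRITE a=68  (a history now [(6, 40), (16, 72), (20, 68)])
v21: WRITE c=35  (c history now [(2, 79), (3, 86), (5, 43), (8, 0), (9, 35), (12, 6), (14, 32), (15, 44), (21, 35)])
READ a @v11: history=[(6, 40), (16, 72), (20, 68)] -> pick v6 -> 40
READ c @v7: history=[(2, 79), (3, 86), (5, 43), (8, 0), (9, 35), (12, 6), (14, 32), (15, 44), (21, 35)] -> pick v5 -> 43
READ c @v13: history=[(2, 79), (3, 86), (5, 43), (8, 0), (9, 35), (12, 6), (14, 32), (15, 44), (21, 35)] -> pick v12 -> 6

Answer: NONE
40
NONE
40
43
6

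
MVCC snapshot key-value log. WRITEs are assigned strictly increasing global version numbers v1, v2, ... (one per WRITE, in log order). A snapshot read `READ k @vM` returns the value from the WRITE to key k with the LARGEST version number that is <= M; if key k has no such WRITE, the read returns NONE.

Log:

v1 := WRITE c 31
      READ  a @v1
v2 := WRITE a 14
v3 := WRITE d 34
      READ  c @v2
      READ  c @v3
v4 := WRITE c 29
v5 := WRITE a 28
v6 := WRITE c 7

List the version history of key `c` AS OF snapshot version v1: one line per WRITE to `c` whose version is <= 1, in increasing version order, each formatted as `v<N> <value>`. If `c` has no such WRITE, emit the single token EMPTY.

Answer: v1 31

Derivation:
Scan writes for key=c with version <= 1:
  v1 WRITE c 31 -> keep
  v2 WRITE a 14 -> skip
  v3 WRITE d 34 -> skip
  v4 WRITE c 29 -> drop (> snap)
  v5 WRITE a 28 -> skip
  v6 WRITE c 7 -> drop (> snap)
Collected: [(1, 31)]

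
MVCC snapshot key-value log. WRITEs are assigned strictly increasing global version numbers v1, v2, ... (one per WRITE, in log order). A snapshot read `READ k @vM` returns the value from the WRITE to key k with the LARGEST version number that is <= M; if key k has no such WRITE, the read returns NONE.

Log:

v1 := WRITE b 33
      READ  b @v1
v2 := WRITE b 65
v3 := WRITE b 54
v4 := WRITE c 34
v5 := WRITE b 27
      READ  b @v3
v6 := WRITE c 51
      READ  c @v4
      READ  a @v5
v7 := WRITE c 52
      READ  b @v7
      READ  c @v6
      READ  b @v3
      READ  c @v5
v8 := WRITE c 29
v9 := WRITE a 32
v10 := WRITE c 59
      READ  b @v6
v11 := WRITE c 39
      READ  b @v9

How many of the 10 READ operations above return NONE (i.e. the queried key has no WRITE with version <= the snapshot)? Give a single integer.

Answer: 1

Derivation:
v1: WRITE b=33  (b history now [(1, 33)])
READ b @v1: history=[(1, 33)] -> pick v1 -> 33
v2: WRITE b=65  (b history now [(1, 33), (2, 65)])
v3: WRITE b=54  (b history now [(1, 33), (2, 65), (3, 54)])
v4: WRITE c=34  (c history now [(4, 34)])
v5: WRITE b=27  (b history now [(1, 33), (2, 65), (3, 54), (5, 27)])
READ b @v3: history=[(1, 33), (2, 65), (3, 54), (5, 27)] -> pick v3 -> 54
v6: WRITE c=51  (c history now [(4, 34), (6, 51)])
READ c @v4: history=[(4, 34), (6, 51)] -> pick v4 -> 34
READ a @v5: history=[] -> no version <= 5 -> NONE
v7: WRITE c=52  (c history now [(4, 34), (6, 51), (7, 52)])
READ b @v7: history=[(1, 33), (2, 65), (3, 54), (5, 27)] -> pick v5 -> 27
READ c @v6: history=[(4, 34), (6, 51), (7, 52)] -> pick v6 -> 51
READ b @v3: history=[(1, 33), (2, 65), (3, 54), (5, 27)] -> pick v3 -> 54
READ c @v5: history=[(4, 34), (6, 51), (7, 52)] -> pick v4 -> 34
v8: WRITE c=29  (c history now [(4, 34), (6, 51), (7, 52), (8, 29)])
v9: WRITE a=32  (a history now [(9, 32)])
v10: WRITE c=59  (c history now [(4, 34), (6, 51), (7, 52), (8, 29), (10, 59)])
READ b @v6: history=[(1, 33), (2, 65), (3, 54), (5, 27)] -> pick v5 -> 27
v11: WRITE c=39  (c history now [(4, 34), (6, 51), (7, 52), (8, 29), (10, 59), (11, 39)])
READ b @v9: history=[(1, 33), (2, 65), (3, 54), (5, 27)] -> pick v5 -> 27
Read results in order: ['33', '54', '34', 'NONE', '27', '51', '54', '34', '27', '27']
NONE count = 1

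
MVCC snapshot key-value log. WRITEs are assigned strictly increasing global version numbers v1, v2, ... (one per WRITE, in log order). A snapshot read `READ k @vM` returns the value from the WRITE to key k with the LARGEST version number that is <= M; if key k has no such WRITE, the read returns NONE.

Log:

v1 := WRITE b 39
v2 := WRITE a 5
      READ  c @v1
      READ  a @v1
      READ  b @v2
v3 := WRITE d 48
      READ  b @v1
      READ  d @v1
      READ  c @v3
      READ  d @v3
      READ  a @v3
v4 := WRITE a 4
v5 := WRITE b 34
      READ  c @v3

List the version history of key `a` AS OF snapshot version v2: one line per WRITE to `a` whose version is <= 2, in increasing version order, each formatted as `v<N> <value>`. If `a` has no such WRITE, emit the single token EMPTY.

Answer: v2 5

Derivation:
Scan writes for key=a with version <= 2:
  v1 WRITE b 39 -> skip
  v2 WRITE a 5 -> keep
  v3 WRITE d 48 -> skip
  v4 WRITE a 4 -> drop (> snap)
  v5 WRITE b 34 -> skip
Collected: [(2, 5)]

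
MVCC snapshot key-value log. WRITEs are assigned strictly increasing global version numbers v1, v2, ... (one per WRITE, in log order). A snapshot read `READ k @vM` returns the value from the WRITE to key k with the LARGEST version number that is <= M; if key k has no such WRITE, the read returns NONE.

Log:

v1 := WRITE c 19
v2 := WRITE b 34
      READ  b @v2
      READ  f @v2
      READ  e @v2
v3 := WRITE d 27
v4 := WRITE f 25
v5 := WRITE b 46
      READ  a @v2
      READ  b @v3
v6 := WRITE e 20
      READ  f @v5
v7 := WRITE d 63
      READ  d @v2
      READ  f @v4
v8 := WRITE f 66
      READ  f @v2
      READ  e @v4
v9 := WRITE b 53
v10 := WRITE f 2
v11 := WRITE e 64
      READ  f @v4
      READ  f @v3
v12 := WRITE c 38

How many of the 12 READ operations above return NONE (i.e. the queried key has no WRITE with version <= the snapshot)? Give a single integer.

Answer: 7

Derivation:
v1: WRITE c=19  (c history now [(1, 19)])
v2: WRITE b=34  (b history now [(2, 34)])
READ b @v2: history=[(2, 34)] -> pick v2 -> 34
READ f @v2: history=[] -> no version <= 2 -> NONE
READ e @v2: history=[] -> no version <= 2 -> NONE
v3: WRITE d=27  (d history now [(3, 27)])
v4: WRITE f=25  (f history now [(4, 25)])
v5: WRITE b=46  (b history now [(2, 34), (5, 46)])
READ a @v2: history=[] -> no version <= 2 -> NONE
READ b @v3: history=[(2, 34), (5, 46)] -> pick v2 -> 34
v6: WRITE e=20  (e history now [(6, 20)])
READ f @v5: history=[(4, 25)] -> pick v4 -> 25
v7: WRITE d=63  (d history now [(3, 27), (7, 63)])
READ d @v2: history=[(3, 27), (7, 63)] -> no version <= 2 -> NONE
READ f @v4: history=[(4, 25)] -> pick v4 -> 25
v8: WRITE f=66  (f history now [(4, 25), (8, 66)])
READ f @v2: history=[(4, 25), (8, 66)] -> no version <= 2 -> NONE
READ e @v4: history=[(6, 20)] -> no version <= 4 -> NONE
v9: WRITE b=53  (b history now [(2, 34), (5, 46), (9, 53)])
v10: WRITE f=2  (f history now [(4, 25), (8, 66), (10, 2)])
v11: WRITE e=64  (e history now [(6, 20), (11, 64)])
READ f @v4: history=[(4, 25), (8, 66), (10, 2)] -> pick v4 -> 25
READ f @v3: history=[(4, 25), (8, 66), (10, 2)] -> no version <= 3 -> NONE
v12: WRITE c=38  (c history now [(1, 19), (12, 38)])
Read results in order: ['34', 'NONE', 'NONE', 'NONE', '34', '25', 'NONE', '25', 'NONE', 'NONE', '25', 'NONE']
NONE count = 7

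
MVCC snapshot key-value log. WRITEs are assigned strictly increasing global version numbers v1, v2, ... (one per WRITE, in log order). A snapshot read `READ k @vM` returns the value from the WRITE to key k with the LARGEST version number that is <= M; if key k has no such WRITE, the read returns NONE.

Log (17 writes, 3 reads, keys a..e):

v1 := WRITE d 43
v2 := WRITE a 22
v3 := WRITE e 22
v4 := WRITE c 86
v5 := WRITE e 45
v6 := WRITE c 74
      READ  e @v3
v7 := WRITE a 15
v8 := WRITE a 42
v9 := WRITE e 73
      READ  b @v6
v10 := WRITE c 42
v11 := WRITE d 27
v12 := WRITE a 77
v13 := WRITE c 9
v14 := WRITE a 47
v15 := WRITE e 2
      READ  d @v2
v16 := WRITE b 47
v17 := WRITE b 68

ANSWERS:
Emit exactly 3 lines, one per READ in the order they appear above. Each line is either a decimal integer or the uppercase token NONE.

v1: WRITE d=43  (d history now [(1, 43)])
v2: WRITE a=22  (a history now [(2, 22)])
v3: WRITE e=22  (e history now [(3, 22)])
v4: WRITE c=86  (c history now [(4, 86)])
v5: WRITE e=45  (e history now [(3, 22), (5, 45)])
v6: WRITE c=74  (c history now [(4, 86), (6, 74)])
READ e @v3: history=[(3, 22), (5, 45)] -> pick v3 -> 22
v7: WRITE a=15  (a history now [(2, 22), (7, 15)])
v8: WRITE a=42  (a history now [(2, 22), (7, 15), (8, 42)])
v9: WRITE e=73  (e history now [(3, 22), (5, 45), (9, 73)])
READ b @v6: history=[] -> no version <= 6 -> NONE
v10: WRITE c=42  (c history now [(4, 86), (6, 74), (10, 42)])
v11: WRITE d=27  (d history now [(1, 43), (11, 27)])
v12: WRITE a=77  (a history now [(2, 22), (7, 15), (8, 42), (12, 77)])
v13: WRITE c=9  (c history now [(4, 86), (6, 74), (10, 42), (13, 9)])
v14: WRITE a=47  (a history now [(2, 22), (7, 15), (8, 42), (12, 77), (14, 47)])
v15: WRITE e=2  (e history now [(3, 22), (5, 45), (9, 73), (15, 2)])
READ d @v2: history=[(1, 43), (11, 27)] -> pick v1 -> 43
v16: WRITE b=47  (b history now [(16, 47)])
v17: WRITE b=68  (b history now [(16, 47), (17, 68)])

Answer: 22
NONE
43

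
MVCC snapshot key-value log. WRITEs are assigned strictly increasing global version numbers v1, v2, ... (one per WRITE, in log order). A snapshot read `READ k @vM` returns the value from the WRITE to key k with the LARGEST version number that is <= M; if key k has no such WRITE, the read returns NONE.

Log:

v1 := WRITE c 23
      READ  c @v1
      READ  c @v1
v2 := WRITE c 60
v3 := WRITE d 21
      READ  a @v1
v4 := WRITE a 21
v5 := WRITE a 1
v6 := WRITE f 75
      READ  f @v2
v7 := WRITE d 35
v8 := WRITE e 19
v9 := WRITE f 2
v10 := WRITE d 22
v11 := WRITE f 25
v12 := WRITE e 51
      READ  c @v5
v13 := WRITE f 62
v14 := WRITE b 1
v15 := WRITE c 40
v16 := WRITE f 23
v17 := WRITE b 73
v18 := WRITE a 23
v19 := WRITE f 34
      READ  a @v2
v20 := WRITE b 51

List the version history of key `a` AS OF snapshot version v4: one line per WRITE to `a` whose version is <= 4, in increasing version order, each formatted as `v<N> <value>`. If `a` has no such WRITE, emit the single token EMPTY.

Answer: v4 21

Derivation:
Scan writes for key=a with version <= 4:
  v1 WRITE c 23 -> skip
  v2 WRITE c 60 -> skip
  v3 WRITE d 21 -> skip
  v4 WRITE a 21 -> keep
  v5 WRITE a 1 -> drop (> snap)
  v6 WRITE f 75 -> skip
  v7 WRITE d 35 -> skip
  v8 WRITE e 19 -> skip
  v9 WRITE f 2 -> skip
  v10 WRITE d 22 -> skip
  v11 WRITE f 25 -> skip
  v12 WRITE e 51 -> skip
  v13 WRITE f 62 -> skip
  v14 WRITE b 1 -> skip
  v15 WRITE c 40 -> skip
  v16 WRITE f 23 -> skip
  v17 WRITE b 73 -> skip
  v18 WRITE a 23 -> drop (> snap)
  v19 WRITE f 34 -> skip
  v20 WRITE b 51 -> skip
Collected: [(4, 21)]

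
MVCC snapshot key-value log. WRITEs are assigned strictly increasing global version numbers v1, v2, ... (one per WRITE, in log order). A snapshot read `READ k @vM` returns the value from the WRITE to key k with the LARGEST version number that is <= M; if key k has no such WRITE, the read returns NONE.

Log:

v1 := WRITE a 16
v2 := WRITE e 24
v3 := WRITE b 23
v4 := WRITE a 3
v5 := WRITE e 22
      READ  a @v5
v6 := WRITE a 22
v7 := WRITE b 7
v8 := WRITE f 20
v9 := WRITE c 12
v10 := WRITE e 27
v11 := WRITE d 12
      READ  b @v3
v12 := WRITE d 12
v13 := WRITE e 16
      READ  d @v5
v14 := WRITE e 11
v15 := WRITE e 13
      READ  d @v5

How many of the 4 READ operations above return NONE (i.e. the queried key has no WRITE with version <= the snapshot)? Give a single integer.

Answer: 2

Derivation:
v1: WRITE a=16  (a history now [(1, 16)])
v2: WRITE e=24  (e history now [(2, 24)])
v3: WRITE b=23  (b history now [(3, 23)])
v4: WRITE a=3  (a history now [(1, 16), (4, 3)])
v5: WRITE e=22  (e history now [(2, 24), (5, 22)])
READ a @v5: history=[(1, 16), (4, 3)] -> pick v4 -> 3
v6: WRITE a=22  (a history now [(1, 16), (4, 3), (6, 22)])
v7: WRITE b=7  (b history now [(3, 23), (7, 7)])
v8: WRITE f=20  (f history now [(8, 20)])
v9: WRITE c=12  (c history now [(9, 12)])
v10: WRITE e=27  (e history now [(2, 24), (5, 22), (10, 27)])
v11: WRITE d=12  (d history now [(11, 12)])
READ b @v3: history=[(3, 23), (7, 7)] -> pick v3 -> 23
v12: WRITE d=12  (d history now [(11, 12), (12, 12)])
v13: WRITE e=16  (e history now [(2, 24), (5, 22), (10, 27), (13, 16)])
READ d @v5: history=[(11, 12), (12, 12)] -> no version <= 5 -> NONE
v14: WRITE e=11  (e history now [(2, 24), (5, 22), (10, 27), (13, 16), (14, 11)])
v15: WRITE e=13  (e history now [(2, 24), (5, 22), (10, 27), (13, 16), (14, 11), (15, 13)])
READ d @v5: history=[(11, 12), (12, 12)] -> no version <= 5 -> NONE
Read results in order: ['3', '23', 'NONE', 'NONE']
NONE count = 2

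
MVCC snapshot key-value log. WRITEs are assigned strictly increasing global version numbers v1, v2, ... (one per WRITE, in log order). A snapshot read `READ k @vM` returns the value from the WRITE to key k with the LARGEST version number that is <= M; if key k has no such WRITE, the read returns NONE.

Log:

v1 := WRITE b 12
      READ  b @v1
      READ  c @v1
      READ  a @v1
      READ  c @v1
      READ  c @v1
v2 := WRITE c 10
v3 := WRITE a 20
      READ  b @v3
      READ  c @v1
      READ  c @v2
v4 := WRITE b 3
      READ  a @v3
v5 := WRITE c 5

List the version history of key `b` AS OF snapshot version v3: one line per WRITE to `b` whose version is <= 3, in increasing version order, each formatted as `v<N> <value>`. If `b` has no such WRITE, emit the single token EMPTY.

Answer: v1 12

Derivation:
Scan writes for key=b with version <= 3:
  v1 WRITE b 12 -> keep
  v2 WRITE c 10 -> skip
  v3 WRITE a 20 -> skip
  v4 WRITE b 3 -> drop (> snap)
  v5 WRITE c 5 -> skip
Collected: [(1, 12)]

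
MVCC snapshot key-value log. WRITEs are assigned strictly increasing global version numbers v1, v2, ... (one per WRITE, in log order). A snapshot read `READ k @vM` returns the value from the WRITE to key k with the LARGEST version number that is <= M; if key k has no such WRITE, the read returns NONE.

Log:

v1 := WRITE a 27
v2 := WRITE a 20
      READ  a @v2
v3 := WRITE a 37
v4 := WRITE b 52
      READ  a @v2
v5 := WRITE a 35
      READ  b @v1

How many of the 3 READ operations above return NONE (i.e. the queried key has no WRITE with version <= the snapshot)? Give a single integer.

v1: WRITE a=27  (a history now [(1, 27)])
v2: WRITE a=20  (a history now [(1, 27), (2, 20)])
READ a @v2: history=[(1, 27), (2, 20)] -> pick v2 -> 20
v3: WRITE a=37  (a history now [(1, 27), (2, 20), (3, 37)])
v4: WRITE b=52  (b history now [(4, 52)])
READ a @v2: history=[(1, 27), (2, 20), (3, 37)] -> pick v2 -> 20
v5: WRITE a=35  (a history now [(1, 27), (2, 20), (3, 37), (5, 35)])
READ b @v1: history=[(4, 52)] -> no version <= 1 -> NONE
Read results in order: ['20', '20', 'NONE']
NONE count = 1

Answer: 1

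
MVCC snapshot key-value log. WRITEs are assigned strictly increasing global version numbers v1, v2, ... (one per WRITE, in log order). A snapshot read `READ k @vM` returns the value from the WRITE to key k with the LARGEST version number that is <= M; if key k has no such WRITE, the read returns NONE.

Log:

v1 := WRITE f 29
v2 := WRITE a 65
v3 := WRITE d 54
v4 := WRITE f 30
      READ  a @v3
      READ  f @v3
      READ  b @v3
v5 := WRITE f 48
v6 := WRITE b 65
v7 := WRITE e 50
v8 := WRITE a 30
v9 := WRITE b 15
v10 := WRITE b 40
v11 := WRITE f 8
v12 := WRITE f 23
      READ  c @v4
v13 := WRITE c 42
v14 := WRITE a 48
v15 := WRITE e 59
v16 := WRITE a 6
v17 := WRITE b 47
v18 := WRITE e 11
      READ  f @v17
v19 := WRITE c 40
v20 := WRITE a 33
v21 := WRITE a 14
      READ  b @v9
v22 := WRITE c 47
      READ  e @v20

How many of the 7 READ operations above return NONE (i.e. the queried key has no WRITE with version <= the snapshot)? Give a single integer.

Answer: 2

Derivation:
v1: WRITE f=29  (f history now [(1, 29)])
v2: WRITE a=65  (a history now [(2, 65)])
v3: WRITE d=54  (d history now [(3, 54)])
v4: WRITE f=30  (f history now [(1, 29), (4, 30)])
READ a @v3: history=[(2, 65)] -> pick v2 -> 65
READ f @v3: history=[(1, 29), (4, 30)] -> pick v1 -> 29
READ b @v3: history=[] -> no version <= 3 -> NONE
v5: WRITE f=48  (f history now [(1, 29), (4, 30), (5, 48)])
v6: WRITE b=65  (b history now [(6, 65)])
v7: WRITE e=50  (e history now [(7, 50)])
v8: WRITE a=30  (a history now [(2, 65), (8, 30)])
v9: WRITE b=15  (b history now [(6, 65), (9, 15)])
v10: WRITE b=40  (b history now [(6, 65), (9, 15), (10, 40)])
v11: WRITE f=8  (f history now [(1, 29), (4, 30), (5, 48), (11, 8)])
v12: WRITE f=23  (f history now [(1, 29), (4, 30), (5, 48), (11, 8), (12, 23)])
READ c @v4: history=[] -> no version <= 4 -> NONE
v13: WRITE c=42  (c history now [(13, 42)])
v14: WRITE a=48  (a history now [(2, 65), (8, 30), (14, 48)])
v15: WRITE e=59  (e history now [(7, 50), (15, 59)])
v16: WRITE a=6  (a history now [(2, 65), (8, 30), (14, 48), (16, 6)])
v17: WRITE b=47  (b history now [(6, 65), (9, 15), (10, 40), (17, 47)])
v18: WRITE e=11  (e history now [(7, 50), (15, 59), (18, 11)])
READ f @v17: history=[(1, 29), (4, 30), (5, 48), (11, 8), (12, 23)] -> pick v12 -> 23
v19: WRITE c=40  (c history now [(13, 42), (19, 40)])
v20: WRITE a=33  (a history now [(2, 65), (8, 30), (14, 48), (16, 6), (20, 33)])
v21: WRITE a=14  (a history now [(2, 65), (8, 30), (14, 48), (16, 6), (20, 33), (21, 14)])
READ b @v9: history=[(6, 65), (9, 15), (10, 40), (17, 47)] -> pick v9 -> 15
v22: WRITE c=47  (c history now [(13, 42), (19, 40), (22, 47)])
READ e @v20: history=[(7, 50), (15, 59), (18, 11)] -> pick v18 -> 11
Read results in order: ['65', '29', 'NONE', 'NONE', '23', '15', '11']
NONE count = 2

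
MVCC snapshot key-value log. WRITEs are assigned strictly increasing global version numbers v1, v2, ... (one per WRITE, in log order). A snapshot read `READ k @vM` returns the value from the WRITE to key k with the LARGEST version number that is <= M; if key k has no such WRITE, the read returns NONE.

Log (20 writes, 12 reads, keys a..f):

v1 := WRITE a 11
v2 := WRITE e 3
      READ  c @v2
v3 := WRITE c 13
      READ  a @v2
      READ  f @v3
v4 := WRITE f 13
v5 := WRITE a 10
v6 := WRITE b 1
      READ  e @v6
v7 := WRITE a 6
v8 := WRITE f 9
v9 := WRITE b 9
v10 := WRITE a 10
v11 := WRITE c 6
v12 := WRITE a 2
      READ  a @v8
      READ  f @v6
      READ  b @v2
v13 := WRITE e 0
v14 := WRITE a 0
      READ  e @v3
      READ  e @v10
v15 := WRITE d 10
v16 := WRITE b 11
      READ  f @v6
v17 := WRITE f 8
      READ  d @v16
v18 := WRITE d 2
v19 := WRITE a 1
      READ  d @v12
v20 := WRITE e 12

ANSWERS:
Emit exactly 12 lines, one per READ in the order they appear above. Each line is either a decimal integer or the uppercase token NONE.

Answer: NONE
11
NONE
3
6
13
NONE
3
3
13
10
NONE

Derivation:
v1: WRITE a=11  (a history now [(1, 11)])
v2: WRITE e=3  (e history now [(2, 3)])
READ c @v2: history=[] -> no version <= 2 -> NONE
v3: WRITE c=13  (c history now [(3, 13)])
READ a @v2: history=[(1, 11)] -> pick v1 -> 11
READ f @v3: history=[] -> no version <= 3 -> NONE
v4: WRITE f=13  (f history now [(4, 13)])
v5: WRITE a=10  (a history now [(1, 11), (5, 10)])
v6: WRITE b=1  (b history now [(6, 1)])
READ e @v6: history=[(2, 3)] -> pick v2 -> 3
v7: WRITE a=6  (a history now [(1, 11), (5, 10), (7, 6)])
v8: WRITE f=9  (f history now [(4, 13), (8, 9)])
v9: WRITE b=9  (b history now [(6, 1), (9, 9)])
v10: WRITE a=10  (a history now [(1, 11), (5, 10), (7, 6), (10, 10)])
v11: WRITE c=6  (c history now [(3, 13), (11, 6)])
v12: WRITE a=2  (a history now [(1, 11), (5, 10), (7, 6), (10, 10), (12, 2)])
READ a @v8: history=[(1, 11), (5, 10), (7, 6), (10, 10), (12, 2)] -> pick v7 -> 6
READ f @v6: history=[(4, 13), (8, 9)] -> pick v4 -> 13
READ b @v2: history=[(6, 1), (9, 9)] -> no version <= 2 -> NONE
v13: WRITE e=0  (e history now [(2, 3), (13, 0)])
v14: WRITE a=0  (a history now [(1, 11), (5, 10), (7, 6), (10, 10), (12, 2), (14, 0)])
READ e @v3: history=[(2, 3), (13, 0)] -> pick v2 -> 3
READ e @v10: history=[(2, 3), (13, 0)] -> pick v2 -> 3
v15: WRITE d=10  (d history now [(15, 10)])
v16: WRITE b=11  (b history now [(6, 1), (9, 9), (16, 11)])
READ f @v6: history=[(4, 13), (8, 9)] -> pick v4 -> 13
v17: WRITE f=8  (f history now [(4, 13), (8, 9), (17, 8)])
READ d @v16: history=[(15, 10)] -> pick v15 -> 10
v18: WRITE d=2  (d history now [(15, 10), (18, 2)])
v19: WRITE a=1  (a history now [(1, 11), (5, 10), (7, 6), (10, 10), (12, 2), (14, 0), (19, 1)])
READ d @v12: history=[(15, 10), (18, 2)] -> no version <= 12 -> NONE
v20: WRITE e=12  (e history now [(2, 3), (13, 0), (20, 12)])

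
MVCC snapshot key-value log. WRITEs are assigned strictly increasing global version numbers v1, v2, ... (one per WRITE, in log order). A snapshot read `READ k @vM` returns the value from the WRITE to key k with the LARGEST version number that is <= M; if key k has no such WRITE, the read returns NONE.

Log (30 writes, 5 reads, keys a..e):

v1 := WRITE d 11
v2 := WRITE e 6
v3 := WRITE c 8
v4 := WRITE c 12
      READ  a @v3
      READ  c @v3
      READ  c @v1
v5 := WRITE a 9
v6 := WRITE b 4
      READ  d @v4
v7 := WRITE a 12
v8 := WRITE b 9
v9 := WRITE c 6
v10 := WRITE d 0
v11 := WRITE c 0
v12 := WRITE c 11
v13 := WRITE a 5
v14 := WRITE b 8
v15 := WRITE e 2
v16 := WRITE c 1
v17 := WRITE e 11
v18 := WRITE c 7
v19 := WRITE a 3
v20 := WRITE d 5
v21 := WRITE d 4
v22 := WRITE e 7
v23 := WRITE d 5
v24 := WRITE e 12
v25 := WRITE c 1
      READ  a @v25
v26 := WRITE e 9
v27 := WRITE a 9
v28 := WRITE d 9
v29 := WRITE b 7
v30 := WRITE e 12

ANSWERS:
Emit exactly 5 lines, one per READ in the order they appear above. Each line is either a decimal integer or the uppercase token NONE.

v1: WRITE d=11  (d history now [(1, 11)])
v2: WRITE e=6  (e history now [(2, 6)])
v3: WRITE c=8  (c history now [(3, 8)])
v4: WRITE c=12  (c history now [(3, 8), (4, 12)])
READ a @v3: history=[] -> no version <= 3 -> NONE
READ c @v3: history=[(3, 8), (4, 12)] -> pick v3 -> 8
READ c @v1: history=[(3, 8), (4, 12)] -> no version <= 1 -> NONE
v5: WRITE a=9  (a history now [(5, 9)])
v6: WRITE b=4  (b history now [(6, 4)])
READ d @v4: history=[(1, 11)] -> pick v1 -> 11
v7: WRITE a=12  (a history now [(5, 9), (7, 12)])
v8: WRITE b=9  (b history now [(6, 4), (8, 9)])
v9: WRITE c=6  (c history now [(3, 8), (4, 12), (9, 6)])
v10: WRITE d=0  (d history now [(1, 11), (10, 0)])
v11: WRITE c=0  (c history now [(3, 8), (4, 12), (9, 6), (11, 0)])
v12: WRITE c=11  (c history now [(3, 8), (4, 12), (9, 6), (11, 0), (12, 11)])
v13: WRITE a=5  (a history now [(5, 9), (7, 12), (13, 5)])
v14: WRITE b=8  (b history now [(6, 4), (8, 9), (14, 8)])
v15: WRITE e=2  (e history now [(2, 6), (15, 2)])
v16: WRITE c=1  (c history now [(3, 8), (4, 12), (9, 6), (11, 0), (12, 11), (16, 1)])
v17: WRITE e=11  (e history now [(2, 6), (15, 2), (17, 11)])
v18: WRITE c=7  (c history now [(3, 8), (4, 12), (9, 6), (11, 0), (12, 11), (16, 1), (18, 7)])
v19: WRITE a=3  (a history now [(5, 9), (7, 12), (13, 5), (19, 3)])
v20: WRITE d=5  (d history now [(1, 11), (10, 0), (20, 5)])
v21: WRITE d=4  (d history now [(1, 11), (10, 0), (20, 5), (21, 4)])
v22: WRITE e=7  (e history now [(2, 6), (15, 2), (17, 11), (22, 7)])
v23: WRITE d=5  (d history now [(1, 11), (10, 0), (20, 5), (21, 4), (23, 5)])
v24: WRITE e=12  (e history now [(2, 6), (15, 2), (17, 11), (22, 7), (24, 12)])
v25: WRITE c=1  (c history now [(3, 8), (4, 12), (9, 6), (11, 0), (12, 11), (16, 1), (18, 7), (25, 1)])
READ a @v25: history=[(5, 9), (7, 12), (13, 5), (19, 3)] -> pick v19 -> 3
v26: WRITE e=9  (e history now [(2, 6), (15, 2), (17, 11), (22, 7), (24, 12), (26, 9)])
v27: WRITE a=9  (a history now [(5, 9), (7, 12), (13, 5), (19, 3), (27, 9)])
v28: WRITE d=9  (d history now [(1, 11), (10, 0), (20, 5), (21, 4), (23, 5), (28, 9)])
v29: WRITE b=7  (b history now [(6, 4), (8, 9), (14, 8), (29, 7)])
v30: WRITE e=12  (e history now [(2, 6), (15, 2), (17, 11), (22, 7), (24, 12), (26, 9), (30, 12)])

Answer: NONE
8
NONE
11
3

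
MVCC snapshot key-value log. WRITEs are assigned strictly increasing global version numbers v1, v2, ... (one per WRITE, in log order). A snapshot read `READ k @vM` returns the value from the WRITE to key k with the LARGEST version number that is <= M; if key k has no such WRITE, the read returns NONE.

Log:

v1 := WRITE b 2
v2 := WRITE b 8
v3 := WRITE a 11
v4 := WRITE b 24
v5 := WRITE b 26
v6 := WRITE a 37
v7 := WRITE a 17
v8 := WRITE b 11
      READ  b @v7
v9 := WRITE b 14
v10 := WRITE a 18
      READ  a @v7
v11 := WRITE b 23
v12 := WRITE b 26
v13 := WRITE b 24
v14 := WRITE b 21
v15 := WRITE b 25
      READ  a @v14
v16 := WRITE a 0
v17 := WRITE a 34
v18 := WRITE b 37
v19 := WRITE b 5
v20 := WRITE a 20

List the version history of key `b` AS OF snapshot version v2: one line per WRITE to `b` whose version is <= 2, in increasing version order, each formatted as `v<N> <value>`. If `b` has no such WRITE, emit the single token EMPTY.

Scan writes for key=b with version <= 2:
  v1 WRITE b 2 -> keep
  v2 WRITE b 8 -> keep
  v3 WRITE a 11 -> skip
  v4 WRITE b 24 -> drop (> snap)
  v5 WRITE b 26 -> drop (> snap)
  v6 WRITE a 37 -> skip
  v7 WRITE a 17 -> skip
  v8 WRITE b 11 -> drop (> snap)
  v9 WRITE b 14 -> drop (> snap)
  v10 WRITE a 18 -> skip
  v11 WRITE b 23 -> drop (> snap)
  v12 WRITE b 26 -> drop (> snap)
  v13 WRITE b 24 -> drop (> snap)
  v14 WRITE b 21 -> drop (> snap)
  v15 WRITE b 25 -> drop (> snap)
  v16 WRITE a 0 -> skip
  v17 WRITE a 34 -> skip
  v18 WRITE b 37 -> drop (> snap)
  v19 WRITE b 5 -> drop (> snap)
  v20 WRITE a 20 -> skip
Collected: [(1, 2), (2, 8)]

Answer: v1 2
v2 8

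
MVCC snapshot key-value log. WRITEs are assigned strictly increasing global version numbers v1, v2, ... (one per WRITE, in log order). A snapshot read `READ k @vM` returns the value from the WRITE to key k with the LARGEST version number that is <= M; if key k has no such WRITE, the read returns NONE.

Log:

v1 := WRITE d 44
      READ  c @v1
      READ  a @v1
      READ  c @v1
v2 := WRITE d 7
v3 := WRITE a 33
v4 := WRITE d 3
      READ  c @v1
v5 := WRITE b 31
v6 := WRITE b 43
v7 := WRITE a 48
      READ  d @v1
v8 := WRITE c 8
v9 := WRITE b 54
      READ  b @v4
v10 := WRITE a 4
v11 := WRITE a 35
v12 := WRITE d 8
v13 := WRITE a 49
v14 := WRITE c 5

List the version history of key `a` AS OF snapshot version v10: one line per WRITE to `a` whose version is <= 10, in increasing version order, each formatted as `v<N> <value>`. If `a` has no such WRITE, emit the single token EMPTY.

Answer: v3 33
v7 48
v10 4

Derivation:
Scan writes for key=a with version <= 10:
  v1 WRITE d 44 -> skip
  v2 WRITE d 7 -> skip
  v3 WRITE a 33 -> keep
  v4 WRITE d 3 -> skip
  v5 WRITE b 31 -> skip
  v6 WRITE b 43 -> skip
  v7 WRITE a 48 -> keep
  v8 WRITE c 8 -> skip
  v9 WRITE b 54 -> skip
  v10 WRITE a 4 -> keep
  v11 WRITE a 35 -> drop (> snap)
  v12 WRITE d 8 -> skip
  v13 WRITE a 49 -> drop (> snap)
  v14 WRITE c 5 -> skip
Collected: [(3, 33), (7, 48), (10, 4)]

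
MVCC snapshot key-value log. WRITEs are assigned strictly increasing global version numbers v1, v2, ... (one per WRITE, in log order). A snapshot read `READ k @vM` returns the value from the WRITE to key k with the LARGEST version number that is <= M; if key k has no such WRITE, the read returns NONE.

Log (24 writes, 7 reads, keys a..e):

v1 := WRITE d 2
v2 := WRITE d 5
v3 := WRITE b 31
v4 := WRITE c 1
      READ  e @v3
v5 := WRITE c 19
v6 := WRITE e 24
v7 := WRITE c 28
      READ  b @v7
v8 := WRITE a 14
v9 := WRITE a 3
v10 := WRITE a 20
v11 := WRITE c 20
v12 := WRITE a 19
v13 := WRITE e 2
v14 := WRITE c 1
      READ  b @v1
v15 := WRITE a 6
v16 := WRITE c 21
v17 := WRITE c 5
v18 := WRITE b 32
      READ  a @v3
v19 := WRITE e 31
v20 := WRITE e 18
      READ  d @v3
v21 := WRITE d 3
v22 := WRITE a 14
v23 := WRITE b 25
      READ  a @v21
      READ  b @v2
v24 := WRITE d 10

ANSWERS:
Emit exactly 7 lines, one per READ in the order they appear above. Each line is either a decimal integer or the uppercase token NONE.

Answer: NONE
31
NONE
NONE
5
6
NONE

Derivation:
v1: WRITE d=2  (d history now [(1, 2)])
v2: WRITE d=5  (d history now [(1, 2), (2, 5)])
v3: WRITE b=31  (b history now [(3, 31)])
v4: WRITE c=1  (c history now [(4, 1)])
READ e @v3: history=[] -> no version <= 3 -> NONE
v5: WRITE c=19  (c history now [(4, 1), (5, 19)])
v6: WRITE e=24  (e history now [(6, 24)])
v7: WRITE c=28  (c history now [(4, 1), (5, 19), (7, 28)])
READ b @v7: history=[(3, 31)] -> pick v3 -> 31
v8: WRITE a=14  (a history now [(8, 14)])
v9: WRITE a=3  (a history now [(8, 14), (9, 3)])
v10: WRITE a=20  (a history now [(8, 14), (9, 3), (10, 20)])
v11: WRITE c=20  (c history now [(4, 1), (5, 19), (7, 28), (11, 20)])
v12: WRITE a=19  (a history now [(8, 14), (9, 3), (10, 20), (12, 19)])
v13: WRITE e=2  (e history now [(6, 24), (13, 2)])
v14: WRITE c=1  (c history now [(4, 1), (5, 19), (7, 28), (11, 20), (14, 1)])
READ b @v1: history=[(3, 31)] -> no version <= 1 -> NONE
v15: WRITE a=6  (a history now [(8, 14), (9, 3), (10, 20), (12, 19), (15, 6)])
v16: WRITE c=21  (c history now [(4, 1), (5, 19), (7, 28), (11, 20), (14, 1), (16, 21)])
v17: WRITE c=5  (c history now [(4, 1), (5, 19), (7, 28), (11, 20), (14, 1), (16, 21), (17, 5)])
v18: WRITE b=32  (b history now [(3, 31), (18, 32)])
READ a @v3: history=[(8, 14), (9, 3), (10, 20), (12, 19), (15, 6)] -> no version <= 3 -> NONE
v19: WRITE e=31  (e history now [(6, 24), (13, 2), (19, 31)])
v20: WRITE e=18  (e history now [(6, 24), (13, 2), (19, 31), (20, 18)])
READ d @v3: history=[(1, 2), (2, 5)] -> pick v2 -> 5
v21: WRITE d=3  (d history now [(1, 2), (2, 5), (21, 3)])
v22: WRITE a=14  (a history now [(8, 14), (9, 3), (10, 20), (12, 19), (15, 6), (22, 14)])
v23: WRITE b=25  (b history now [(3, 31), (18, 32), (23, 25)])
READ a @v21: history=[(8, 14), (9, 3), (10, 20), (12, 19), (15, 6), (22, 14)] -> pick v15 -> 6
READ b @v2: history=[(3, 31), (18, 32), (23, 25)] -> no version <= 2 -> NONE
v24: WRITE d=10  (d history now [(1, 2), (2, 5), (21, 3), (24, 10)])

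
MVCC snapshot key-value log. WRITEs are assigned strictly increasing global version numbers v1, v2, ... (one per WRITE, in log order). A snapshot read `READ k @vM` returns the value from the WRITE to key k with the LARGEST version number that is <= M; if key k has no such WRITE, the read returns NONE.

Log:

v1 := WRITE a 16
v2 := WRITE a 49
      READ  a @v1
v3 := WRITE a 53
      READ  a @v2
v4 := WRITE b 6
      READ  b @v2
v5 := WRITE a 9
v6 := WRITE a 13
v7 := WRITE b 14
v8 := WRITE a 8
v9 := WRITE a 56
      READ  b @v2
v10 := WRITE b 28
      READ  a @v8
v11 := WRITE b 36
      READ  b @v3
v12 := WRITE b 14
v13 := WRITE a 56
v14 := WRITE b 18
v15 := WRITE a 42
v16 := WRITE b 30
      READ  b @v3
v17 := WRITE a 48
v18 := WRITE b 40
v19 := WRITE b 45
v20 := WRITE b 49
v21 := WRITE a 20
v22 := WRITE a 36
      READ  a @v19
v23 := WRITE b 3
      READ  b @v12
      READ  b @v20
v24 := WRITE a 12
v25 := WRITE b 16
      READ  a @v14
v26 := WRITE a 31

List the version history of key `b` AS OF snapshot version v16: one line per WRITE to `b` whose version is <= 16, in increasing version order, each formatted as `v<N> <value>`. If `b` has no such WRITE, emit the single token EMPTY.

Answer: v4 6
v7 14
v10 28
v11 36
v12 14
v14 18
v16 30

Derivation:
Scan writes for key=b with version <= 16:
  v1 WRITE a 16 -> skip
  v2 WRITE a 49 -> skip
  v3 WRITE a 53 -> skip
  v4 WRITE b 6 -> keep
  v5 WRITE a 9 -> skip
  v6 WRITE a 13 -> skip
  v7 WRITE b 14 -> keep
  v8 WRITE a 8 -> skip
  v9 WRITE a 56 -> skip
  v10 WRITE b 28 -> keep
  v11 WRITE b 36 -> keep
  v12 WRITE b 14 -> keep
  v13 WRITE a 56 -> skip
  v14 WRITE b 18 -> keep
  v15 WRITE a 42 -> skip
  v16 WRITE b 30 -> keep
  v17 WRITE a 48 -> skip
  v18 WRITE b 40 -> drop (> snap)
  v19 WRITE b 45 -> drop (> snap)
  v20 WRITE b 49 -> drop (> snap)
  v21 WRITE a 20 -> skip
  v22 WRITE a 36 -> skip
  v23 WRITE b 3 -> drop (> snap)
  v24 WRITE a 12 -> skip
  v25 WRITE b 16 -> drop (> snap)
  v26 WRITE a 31 -> skip
Collected: [(4, 6), (7, 14), (10, 28), (11, 36), (12, 14), (14, 18), (16, 30)]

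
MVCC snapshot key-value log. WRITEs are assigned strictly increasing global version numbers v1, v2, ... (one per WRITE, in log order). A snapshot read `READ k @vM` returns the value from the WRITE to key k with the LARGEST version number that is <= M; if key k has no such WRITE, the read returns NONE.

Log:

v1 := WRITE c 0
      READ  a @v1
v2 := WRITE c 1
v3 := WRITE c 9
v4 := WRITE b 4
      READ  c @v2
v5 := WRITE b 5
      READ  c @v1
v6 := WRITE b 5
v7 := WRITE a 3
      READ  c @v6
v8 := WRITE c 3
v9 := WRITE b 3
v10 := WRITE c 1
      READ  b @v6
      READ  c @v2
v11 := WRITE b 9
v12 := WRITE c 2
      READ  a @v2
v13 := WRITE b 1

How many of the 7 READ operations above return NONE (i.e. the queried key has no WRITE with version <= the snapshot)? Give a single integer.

v1: WRITE c=0  (c history now [(1, 0)])
READ a @v1: history=[] -> no version <= 1 -> NONE
v2: WRITE c=1  (c history now [(1, 0), (2, 1)])
v3: WRITE c=9  (c history now [(1, 0), (2, 1), (3, 9)])
v4: WRITE b=4  (b history now [(4, 4)])
READ c @v2: history=[(1, 0), (2, 1), (3, 9)] -> pick v2 -> 1
v5: WRITE b=5  (b history now [(4, 4), (5, 5)])
READ c @v1: history=[(1, 0), (2, 1), (3, 9)] -> pick v1 -> 0
v6: WRITE b=5  (b history now [(4, 4), (5, 5), (6, 5)])
v7: WRITE a=3  (a history now [(7, 3)])
READ c @v6: history=[(1, 0), (2, 1), (3, 9)] -> pick v3 -> 9
v8: WRITE c=3  (c history now [(1, 0), (2, 1), (3, 9), (8, 3)])
v9: WRITE b=3  (b history now [(4, 4), (5, 5), (6, 5), (9, 3)])
v10: WRITE c=1  (c history now [(1, 0), (2, 1), (3, 9), (8, 3), (10, 1)])
READ b @v6: history=[(4, 4), (5, 5), (6, 5), (9, 3)] -> pick v6 -> 5
READ c @v2: history=[(1, 0), (2, 1), (3, 9), (8, 3), (10, 1)] -> pick v2 -> 1
v11: WRITE b=9  (b history now [(4, 4), (5, 5), (6, 5), (9, 3), (11, 9)])
v12: WRITE c=2  (c history now [(1, 0), (2, 1), (3, 9), (8, 3), (10, 1), (12, 2)])
READ a @v2: history=[(7, 3)] -> no version <= 2 -> NONE
v13: WRITE b=1  (b history now [(4, 4), (5, 5), (6, 5), (9, 3), (11, 9), (13, 1)])
Read results in order: ['NONE', '1', '0', '9', '5', '1', 'NONE']
NONE count = 2

Answer: 2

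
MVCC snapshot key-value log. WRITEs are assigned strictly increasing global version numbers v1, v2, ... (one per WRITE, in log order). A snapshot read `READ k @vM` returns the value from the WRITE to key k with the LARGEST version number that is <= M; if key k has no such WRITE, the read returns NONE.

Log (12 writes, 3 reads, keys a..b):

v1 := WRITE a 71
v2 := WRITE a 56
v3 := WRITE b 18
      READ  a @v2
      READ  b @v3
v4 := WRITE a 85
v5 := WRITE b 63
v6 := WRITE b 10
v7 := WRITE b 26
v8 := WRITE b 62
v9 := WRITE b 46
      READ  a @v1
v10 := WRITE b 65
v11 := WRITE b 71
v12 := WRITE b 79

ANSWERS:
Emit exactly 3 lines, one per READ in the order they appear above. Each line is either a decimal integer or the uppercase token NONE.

Answer: 56
18
71

Derivation:
v1: WRITE a=71  (a history now [(1, 71)])
v2: WRITE a=56  (a history now [(1, 71), (2, 56)])
v3: WRITE b=18  (b history now [(3, 18)])
READ a @v2: history=[(1, 71), (2, 56)] -> pick v2 -> 56
READ b @v3: history=[(3, 18)] -> pick v3 -> 18
v4: WRITE a=85  (a history now [(1, 71), (2, 56), (4, 85)])
v5: WRITE b=63  (b history now [(3, 18), (5, 63)])
v6: WRITE b=10  (b history now [(3, 18), (5, 63), (6, 10)])
v7: WRITE b=26  (b history now [(3, 18), (5, 63), (6, 10), (7, 26)])
v8: WRITE b=62  (b history now [(3, 18), (5, 63), (6, 10), (7, 26), (8, 62)])
v9: WRITE b=46  (b history now [(3, 18), (5, 63), (6, 10), (7, 26), (8, 62), (9, 46)])
READ a @v1: history=[(1, 71), (2, 56), (4, 85)] -> pick v1 -> 71
v10: WRITE b=65  (b history now [(3, 18), (5, 63), (6, 10), (7, 26), (8, 62), (9, 46), (10, 65)])
v11: WRITE b=71  (b history now [(3, 18), (5, 63), (6, 10), (7, 26), (8, 62), (9, 46), (10, 65), (11, 71)])
v12: WRITE b=79  (b history now [(3, 18), (5, 63), (6, 10), (7, 26), (8, 62), (9, 46), (10, 65), (11, 71), (12, 79)])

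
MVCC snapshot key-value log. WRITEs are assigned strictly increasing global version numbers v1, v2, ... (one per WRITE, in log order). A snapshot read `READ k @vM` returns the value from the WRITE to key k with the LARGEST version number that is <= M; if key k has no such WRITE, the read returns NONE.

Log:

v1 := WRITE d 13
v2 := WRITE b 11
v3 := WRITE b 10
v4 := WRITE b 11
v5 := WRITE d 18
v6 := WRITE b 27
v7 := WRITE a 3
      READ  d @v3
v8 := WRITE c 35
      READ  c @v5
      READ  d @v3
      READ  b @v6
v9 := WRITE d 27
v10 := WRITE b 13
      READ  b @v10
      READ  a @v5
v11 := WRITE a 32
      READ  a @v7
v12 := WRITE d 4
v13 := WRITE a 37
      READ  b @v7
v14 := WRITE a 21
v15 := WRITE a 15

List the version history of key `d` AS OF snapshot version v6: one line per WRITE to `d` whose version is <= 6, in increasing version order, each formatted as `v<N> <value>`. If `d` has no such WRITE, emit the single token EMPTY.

Scan writes for key=d with version <= 6:
  v1 WRITE d 13 -> keep
  v2 WRITE b 11 -> skip
  v3 WRITE b 10 -> skip
  v4 WRITE b 11 -> skip
  v5 WRITE d 18 -> keep
  v6 WRITE b 27 -> skip
  v7 WRITE a 3 -> skip
  v8 WRITE c 35 -> skip
  v9 WRITE d 27 -> drop (> snap)
  v10 WRITE b 13 -> skip
  v11 WRITE a 32 -> skip
  v12 WRITE d 4 -> drop (> snap)
  v13 WRITE a 37 -> skip
  v14 WRITE a 21 -> skip
  v15 WRITE a 15 -> skip
Collected: [(1, 13), (5, 18)]

Answer: v1 13
v5 18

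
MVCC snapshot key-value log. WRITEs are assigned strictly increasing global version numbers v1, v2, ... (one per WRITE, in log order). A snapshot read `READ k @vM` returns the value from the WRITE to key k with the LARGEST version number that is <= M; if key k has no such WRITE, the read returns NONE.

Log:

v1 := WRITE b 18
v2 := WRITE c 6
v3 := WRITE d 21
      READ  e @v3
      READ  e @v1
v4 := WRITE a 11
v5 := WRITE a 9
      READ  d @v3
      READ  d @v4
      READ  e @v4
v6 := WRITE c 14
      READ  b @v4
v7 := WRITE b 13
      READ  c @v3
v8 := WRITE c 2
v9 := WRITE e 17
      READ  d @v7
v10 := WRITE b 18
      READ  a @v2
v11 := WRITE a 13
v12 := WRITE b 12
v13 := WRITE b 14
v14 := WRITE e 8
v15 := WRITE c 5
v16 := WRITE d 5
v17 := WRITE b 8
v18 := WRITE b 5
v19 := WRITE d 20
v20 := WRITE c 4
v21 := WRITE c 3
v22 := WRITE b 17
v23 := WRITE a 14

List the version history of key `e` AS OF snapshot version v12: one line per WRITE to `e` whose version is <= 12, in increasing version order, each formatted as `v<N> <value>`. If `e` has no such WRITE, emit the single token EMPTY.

Scan writes for key=e with version <= 12:
  v1 WRITE b 18 -> skip
  v2 WRITE c 6 -> skip
  v3 WRITE d 21 -> skip
  v4 WRITE a 11 -> skip
  v5 WRITE a 9 -> skip
  v6 WRITE c 14 -> skip
  v7 WRITE b 13 -> skip
  v8 WRITE c 2 -> skip
  v9 WRITE e 17 -> keep
  v10 WRITE b 18 -> skip
  v11 WRITE a 13 -> skip
  v12 WRITE b 12 -> skip
  v13 WRITE b 14 -> skip
  v14 WRITE e 8 -> drop (> snap)
  v15 WRITE c 5 -> skip
  v16 WRITE d 5 -> skip
  v17 WRITE b 8 -> skip
  v18 WRITE b 5 -> skip
  v19 WRITE d 20 -> skip
  v20 WRITE c 4 -> skip
  v21 WRITE c 3 -> skip
  v22 WRITE b 17 -> skip
  v23 WRITE a 14 -> skip
Collected: [(9, 17)]

Answer: v9 17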